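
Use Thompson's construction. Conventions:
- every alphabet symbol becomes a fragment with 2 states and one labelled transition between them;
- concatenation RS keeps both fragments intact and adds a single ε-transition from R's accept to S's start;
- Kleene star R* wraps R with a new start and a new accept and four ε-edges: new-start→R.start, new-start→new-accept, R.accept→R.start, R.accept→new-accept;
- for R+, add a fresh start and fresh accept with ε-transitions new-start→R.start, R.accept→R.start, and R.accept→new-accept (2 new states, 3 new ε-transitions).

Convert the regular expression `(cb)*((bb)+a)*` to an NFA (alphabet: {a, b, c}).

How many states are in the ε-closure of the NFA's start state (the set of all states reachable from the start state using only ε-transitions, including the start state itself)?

7

Let C(F) = |ε-closure(F.start)| within fragment F, and note whether F accepts ε. Symbol fragments have C = 1 and do not accept ε. Then:
  cb → same as the first factor's closure: C = 1
  (cb)* → the star's fresh start ε-reaches both the body's start and the fresh accept: C = 2 + 1 = 3
  bb → C equals the left operand's closure size = 1 (its accept is not ε-reachable, so the closure stops there)
  (bb)+ → new start ε-reaches only the body's start; the new accept needs a symbol first: C = 1 + 1 = 2
  (bb)+a → same as the first factor's closure: C = 2
  ((bb)+a)* → new start has ε-edges to the inner start and to the new accept, so C = 2 + 2 = 4
  (cb)*((bb)+a)* → C = 3 + 4 = 7 (closure spills across the concat boundary because the left factor accepts ε)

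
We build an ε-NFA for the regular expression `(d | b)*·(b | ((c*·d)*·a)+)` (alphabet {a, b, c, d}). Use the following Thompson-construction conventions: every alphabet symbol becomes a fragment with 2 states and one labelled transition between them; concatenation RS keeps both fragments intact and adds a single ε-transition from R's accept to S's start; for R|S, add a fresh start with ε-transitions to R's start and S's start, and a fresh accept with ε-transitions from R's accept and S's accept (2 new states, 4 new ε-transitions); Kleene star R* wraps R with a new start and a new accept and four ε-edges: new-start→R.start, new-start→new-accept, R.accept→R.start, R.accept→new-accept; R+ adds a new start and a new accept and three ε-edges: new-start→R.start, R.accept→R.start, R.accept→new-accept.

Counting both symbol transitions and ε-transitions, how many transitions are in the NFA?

Recursing over subexpressions:
Each of the 6 symbol leaves contributes 1 transition (1 symbol, 0 ε).
  d | b — 6 transitions (2 symbol, 4 ε)
  (d | b)* — 10 transitions (2 symbol, 8 ε)
  c* — 5 transitions (1 symbol, 4 ε)
  c*·d — 7 transitions (2 symbol, 5 ε)
  (c*·d)* — 11 transitions (2 symbol, 9 ε)
  (c*·d)*·a — 13 transitions (3 symbol, 10 ε)
  ((c*·d)*·a)+ — 16 transitions (3 symbol, 13 ε)
  b | ((c*·d)*·a)+ — 21 transitions (4 symbol, 17 ε)
  (d | b)*·(b | ((c*·d)*·a)+) — 32 transitions (6 symbol, 26 ε)

32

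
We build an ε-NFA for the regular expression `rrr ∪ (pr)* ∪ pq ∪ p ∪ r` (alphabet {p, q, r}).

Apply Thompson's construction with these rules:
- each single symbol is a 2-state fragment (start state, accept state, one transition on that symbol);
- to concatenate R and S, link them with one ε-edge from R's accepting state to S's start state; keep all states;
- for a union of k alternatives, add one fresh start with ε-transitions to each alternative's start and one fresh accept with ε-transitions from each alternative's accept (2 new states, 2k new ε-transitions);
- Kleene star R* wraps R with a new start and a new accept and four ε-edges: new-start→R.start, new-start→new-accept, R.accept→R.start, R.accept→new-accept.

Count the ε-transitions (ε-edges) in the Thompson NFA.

18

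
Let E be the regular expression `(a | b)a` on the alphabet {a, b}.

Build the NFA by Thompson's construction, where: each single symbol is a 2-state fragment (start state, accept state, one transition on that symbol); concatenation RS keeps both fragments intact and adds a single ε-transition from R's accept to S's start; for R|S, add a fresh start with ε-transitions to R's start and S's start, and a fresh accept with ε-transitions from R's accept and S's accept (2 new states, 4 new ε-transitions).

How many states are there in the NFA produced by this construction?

8

By structural recursion:
Each of the 3 symbol leaves contributes a 2-state fragment.
  a | b → 6 states
  (a | b)a → 8 states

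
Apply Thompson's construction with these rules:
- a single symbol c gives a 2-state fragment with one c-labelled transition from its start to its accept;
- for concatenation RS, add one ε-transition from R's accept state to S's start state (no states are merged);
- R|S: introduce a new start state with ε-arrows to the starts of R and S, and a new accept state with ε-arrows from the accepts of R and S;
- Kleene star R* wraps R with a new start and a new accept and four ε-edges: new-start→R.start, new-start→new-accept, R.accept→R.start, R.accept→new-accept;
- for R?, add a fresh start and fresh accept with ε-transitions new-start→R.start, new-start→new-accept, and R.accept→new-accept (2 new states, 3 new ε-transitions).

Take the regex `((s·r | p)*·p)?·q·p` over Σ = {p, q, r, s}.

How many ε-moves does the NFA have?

15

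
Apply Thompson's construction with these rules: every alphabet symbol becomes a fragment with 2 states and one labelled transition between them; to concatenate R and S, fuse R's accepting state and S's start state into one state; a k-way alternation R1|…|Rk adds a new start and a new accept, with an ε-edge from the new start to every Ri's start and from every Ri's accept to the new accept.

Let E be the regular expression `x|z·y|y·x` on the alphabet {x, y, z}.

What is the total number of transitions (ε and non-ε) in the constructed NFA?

Building bottom-up:
Each of the 5 symbol leaves contributes 1 transition (1 symbol, 0 ε).
  z·y = 2 transitions (2 symbol, 0 ε)
  y·x = 2 transitions (2 symbol, 0 ε)
  x|z·y|y·x = 11 transitions (5 symbol, 6 ε)

11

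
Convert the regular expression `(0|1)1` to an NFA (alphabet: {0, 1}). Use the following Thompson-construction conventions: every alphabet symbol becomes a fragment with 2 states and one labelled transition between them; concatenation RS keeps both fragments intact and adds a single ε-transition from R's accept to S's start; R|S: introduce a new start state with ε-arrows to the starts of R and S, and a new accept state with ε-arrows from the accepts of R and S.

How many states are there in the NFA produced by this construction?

8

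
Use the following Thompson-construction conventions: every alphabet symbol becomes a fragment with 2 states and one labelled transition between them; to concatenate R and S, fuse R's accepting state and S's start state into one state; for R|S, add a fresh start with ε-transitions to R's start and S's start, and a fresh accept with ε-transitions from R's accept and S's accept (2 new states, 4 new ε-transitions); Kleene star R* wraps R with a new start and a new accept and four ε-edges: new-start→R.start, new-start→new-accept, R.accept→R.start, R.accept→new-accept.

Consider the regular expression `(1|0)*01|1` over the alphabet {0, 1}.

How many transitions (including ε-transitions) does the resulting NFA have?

17

Recursing over subexpressions:
Each of the 5 symbol leaves contributes 1 transition (1 symbol, 0 ε).
  1|0 = 6 transitions (2 symbol, 4 ε)
  (1|0)* = 10 transitions (2 symbol, 8 ε)
  (1|0)*01 = 12 transitions (4 symbol, 8 ε)
  (1|0)*01|1 = 17 transitions (5 symbol, 12 ε)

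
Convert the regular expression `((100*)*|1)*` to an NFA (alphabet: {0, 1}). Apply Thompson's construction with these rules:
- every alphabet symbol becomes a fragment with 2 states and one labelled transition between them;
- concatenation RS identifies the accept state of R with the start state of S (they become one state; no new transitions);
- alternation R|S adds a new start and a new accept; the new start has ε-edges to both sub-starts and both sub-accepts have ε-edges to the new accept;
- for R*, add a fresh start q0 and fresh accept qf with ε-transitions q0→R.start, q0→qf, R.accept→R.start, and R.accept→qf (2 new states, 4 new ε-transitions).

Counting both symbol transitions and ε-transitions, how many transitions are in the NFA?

20

Per subexpression:
Each of the 4 symbol leaves contributes 1 transition (1 symbol, 0 ε).
  0* : 5 transitions (1 symbol, 4 ε)
  100* : 7 transitions (3 symbol, 4 ε)
  (100*)* : 11 transitions (3 symbol, 8 ε)
  (100*)*|1 : 16 transitions (4 symbol, 12 ε)
  ((100*)*|1)* : 20 transitions (4 symbol, 16 ε)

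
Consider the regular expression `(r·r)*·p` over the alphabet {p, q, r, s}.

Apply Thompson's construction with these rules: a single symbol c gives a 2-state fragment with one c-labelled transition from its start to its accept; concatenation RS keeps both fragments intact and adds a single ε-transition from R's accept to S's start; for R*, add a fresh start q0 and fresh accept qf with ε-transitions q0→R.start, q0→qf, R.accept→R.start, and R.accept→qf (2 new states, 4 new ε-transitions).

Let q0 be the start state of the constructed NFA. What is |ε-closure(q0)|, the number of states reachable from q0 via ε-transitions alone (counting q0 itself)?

4

Let C(F) = |ε-closure(F.start)| within fragment F, and note whether F accepts ε. Symbol fragments have C = 1 and do not accept ε. Then:
  r·r → C equals the left operand's closure size = 1 (its accept is not ε-reachable, so the closure stops there)
  (r·r)* → the star's fresh start ε-reaches both the body's start and the fresh accept: C = 2 + 1 = 3
  (r·r)*·p → C = 3 + 1 = 4 (closure spills across the concat boundary because the left factor accepts ε)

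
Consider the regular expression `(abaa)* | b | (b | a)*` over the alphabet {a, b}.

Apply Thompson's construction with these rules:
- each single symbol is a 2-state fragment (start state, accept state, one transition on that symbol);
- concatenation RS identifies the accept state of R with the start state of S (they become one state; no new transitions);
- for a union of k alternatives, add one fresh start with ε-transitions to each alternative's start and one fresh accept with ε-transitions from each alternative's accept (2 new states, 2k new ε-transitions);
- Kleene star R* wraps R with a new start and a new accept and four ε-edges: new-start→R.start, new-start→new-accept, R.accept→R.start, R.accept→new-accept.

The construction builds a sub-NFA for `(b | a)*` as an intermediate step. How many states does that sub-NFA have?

Fragment for `(b | a)*`:
Each of the 2 symbol leaves contributes a 2-state fragment.
  b | a → 6 states
  (b | a)* → 8 states

8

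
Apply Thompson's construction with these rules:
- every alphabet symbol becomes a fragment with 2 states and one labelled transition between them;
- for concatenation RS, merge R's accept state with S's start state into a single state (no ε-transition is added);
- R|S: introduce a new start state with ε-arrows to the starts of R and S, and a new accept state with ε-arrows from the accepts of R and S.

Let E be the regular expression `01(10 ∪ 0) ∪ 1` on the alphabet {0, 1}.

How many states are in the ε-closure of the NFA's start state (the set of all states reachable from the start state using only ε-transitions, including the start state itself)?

Work bottom-up. For each fragment F, track |ε-closure(F.start)| and whether F's accept lies in that closure (i.e. whether F accepts ε). A single-symbol fragment has closure size 1 and does not accept ε.
  10 — same as the first factor's closure: |ε-closure| = 1
  10 ∪ 0 — new start ε-reaches every alternative's start; none of them accept ε, so the new accept is not reached: |ε-closure| = 1 + 1 + 1 = 3
  01(10 ∪ 0) — same as the first factor's closure: |ε-closure| = 1
  01(10 ∪ 0) ∪ 1 — |ε-closure| = 1 + 1 + 1 = 3 (the new accept is not ε-reachable since no branch accepts ε)

3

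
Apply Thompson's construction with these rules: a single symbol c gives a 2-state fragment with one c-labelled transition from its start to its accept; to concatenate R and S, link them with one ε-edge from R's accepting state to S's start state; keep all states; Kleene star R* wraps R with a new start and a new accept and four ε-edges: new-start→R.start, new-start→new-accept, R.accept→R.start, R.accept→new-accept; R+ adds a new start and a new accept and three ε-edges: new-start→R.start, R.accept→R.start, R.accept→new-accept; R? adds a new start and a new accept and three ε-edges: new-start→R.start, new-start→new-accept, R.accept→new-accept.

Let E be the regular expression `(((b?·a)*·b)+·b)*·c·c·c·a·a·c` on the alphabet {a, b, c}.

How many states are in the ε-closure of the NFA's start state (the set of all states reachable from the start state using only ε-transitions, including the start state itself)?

Work bottom-up. For each fragment F, track |ε-closure(F.start)| and whether F's accept lies in that closure (i.e. whether F accepts ε). A single-symbol fragment has closure size 1 and does not accept ε.
  b? → C = 1 (new start) + 1 (body) + 1 (new accept, via ε) = 3
  b?·a → the left operand accepts ε, so the closure extends into the next operand (via the concat ε-link); C = 3 + 1 = 4
  (b?·a)* → new start has ε-edges to the inner start and to the new accept, so C = 2 + 4 = 6
  (b?·a)*·b → the left operand accepts ε, so the closure extends into the next operand (via the concat ε-link); C = 6 + 1 = 7
  ((b?·a)*·b)+ → new start ε-reaches only the body's start; the new accept needs a symbol first: C = 1 + 7 = 8
  ((b?·a)*·b)+·b → same as the first factor's closure: C = 8
  (((b?·a)*·b)+·b)* → the star's fresh start ε-reaches both the body's start and the fresh accept: C = 2 + 8 = 10
  (((b?·a)*·b)+·b)*·c·c·c·a·a·c → the left operand accepts ε, so the closure extends into the next operand (via the concat ε-link); C = 10 + 1 = 11

11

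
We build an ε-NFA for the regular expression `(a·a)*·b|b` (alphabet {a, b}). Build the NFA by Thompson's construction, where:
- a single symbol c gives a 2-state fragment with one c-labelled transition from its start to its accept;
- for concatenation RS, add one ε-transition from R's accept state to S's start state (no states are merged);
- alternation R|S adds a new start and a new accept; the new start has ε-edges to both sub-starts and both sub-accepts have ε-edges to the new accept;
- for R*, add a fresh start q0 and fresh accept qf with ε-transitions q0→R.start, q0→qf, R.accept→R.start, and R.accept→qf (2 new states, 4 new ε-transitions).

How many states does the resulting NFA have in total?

12

Per subexpression:
Each of the 4 symbol leaves contributes a 2-state fragment.
  a·a = 4 states
  (a·a)* = 6 states
  (a·a)*·b = 8 states
  (a·a)*·b|b = 12 states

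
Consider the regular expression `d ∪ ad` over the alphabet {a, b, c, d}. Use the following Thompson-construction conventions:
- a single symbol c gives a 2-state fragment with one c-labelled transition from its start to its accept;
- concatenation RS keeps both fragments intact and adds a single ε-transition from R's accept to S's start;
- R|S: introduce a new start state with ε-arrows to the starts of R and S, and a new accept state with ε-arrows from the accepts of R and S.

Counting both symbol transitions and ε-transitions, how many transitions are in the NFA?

8

Building bottom-up:
Each of the 3 symbol leaves contributes 1 transition (1 symbol, 0 ε).
  ad — 3 transitions (2 symbol, 1 ε)
  d ∪ ad — 8 transitions (3 symbol, 5 ε)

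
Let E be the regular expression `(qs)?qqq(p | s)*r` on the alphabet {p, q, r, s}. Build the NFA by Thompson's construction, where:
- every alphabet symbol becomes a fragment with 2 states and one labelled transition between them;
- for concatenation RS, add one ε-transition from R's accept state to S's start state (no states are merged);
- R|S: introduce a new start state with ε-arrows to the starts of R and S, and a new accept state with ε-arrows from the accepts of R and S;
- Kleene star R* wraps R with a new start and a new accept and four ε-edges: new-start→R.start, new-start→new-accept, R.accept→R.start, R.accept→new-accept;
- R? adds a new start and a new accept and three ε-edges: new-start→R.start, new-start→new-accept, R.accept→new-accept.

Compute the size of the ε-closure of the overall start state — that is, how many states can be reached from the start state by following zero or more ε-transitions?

4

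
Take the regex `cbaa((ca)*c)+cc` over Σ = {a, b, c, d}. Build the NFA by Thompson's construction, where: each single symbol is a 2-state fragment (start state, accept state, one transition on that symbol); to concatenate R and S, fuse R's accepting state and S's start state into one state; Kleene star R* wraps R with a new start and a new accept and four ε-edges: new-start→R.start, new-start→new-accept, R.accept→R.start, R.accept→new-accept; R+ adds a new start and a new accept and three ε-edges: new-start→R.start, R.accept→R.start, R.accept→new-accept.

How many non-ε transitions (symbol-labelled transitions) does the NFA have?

Building bottom-up:
Each of the 9 symbol leaves contributes exactly 1 symbol transition.
  ca — 2 symbol transitions
  (ca)* — 2 symbol transitions
  (ca)*c — 3 symbol transitions
  ((ca)*c)+ — 3 symbol transitions
  cbaa((ca)*c)+cc — 9 symbol transitions

9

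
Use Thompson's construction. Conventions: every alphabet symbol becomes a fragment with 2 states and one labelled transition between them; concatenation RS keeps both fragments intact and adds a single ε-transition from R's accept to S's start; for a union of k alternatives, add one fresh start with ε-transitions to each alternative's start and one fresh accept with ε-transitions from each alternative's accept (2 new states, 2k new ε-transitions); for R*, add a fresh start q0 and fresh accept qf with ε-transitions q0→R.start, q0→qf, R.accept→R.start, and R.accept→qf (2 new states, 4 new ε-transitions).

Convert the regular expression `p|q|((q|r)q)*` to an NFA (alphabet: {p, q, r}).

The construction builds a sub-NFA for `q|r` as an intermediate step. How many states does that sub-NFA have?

6

Fragment for `q|r`:
Each of the 2 symbol leaves contributes a 2-state fragment.
  q|r = 6 states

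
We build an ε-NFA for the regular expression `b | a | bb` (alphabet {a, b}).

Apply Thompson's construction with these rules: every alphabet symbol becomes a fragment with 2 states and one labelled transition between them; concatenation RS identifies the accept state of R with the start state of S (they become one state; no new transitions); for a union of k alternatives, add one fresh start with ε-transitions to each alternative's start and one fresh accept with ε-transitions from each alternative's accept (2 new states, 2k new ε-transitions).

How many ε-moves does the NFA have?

6

Building bottom-up:
Each of the 4 symbol leaves contributes 0 ε-transitions.
  bb = 0 ε-transitions
  b | a | bb = 6 ε-transitions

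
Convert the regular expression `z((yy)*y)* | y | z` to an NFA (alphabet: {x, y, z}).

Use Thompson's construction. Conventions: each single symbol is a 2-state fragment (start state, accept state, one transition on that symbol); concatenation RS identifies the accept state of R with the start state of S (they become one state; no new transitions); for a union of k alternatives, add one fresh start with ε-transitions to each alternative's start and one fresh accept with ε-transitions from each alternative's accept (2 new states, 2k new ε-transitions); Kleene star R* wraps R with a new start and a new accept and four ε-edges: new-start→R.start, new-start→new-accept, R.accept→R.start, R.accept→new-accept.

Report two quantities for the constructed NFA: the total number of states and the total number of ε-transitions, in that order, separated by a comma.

Bottom-up over the parse tree:
Each of the 6 symbol leaves contributes 2 states and 0 ε-transitions.
  yy : 3 states, 0 ε-transitions
  (yy)* : 5 states, 4 ε-transitions
  (yy)*y : 6 states, 4 ε-transitions
  ((yy)*y)* : 8 states, 8 ε-transitions
  z((yy)*y)* : 9 states, 8 ε-transitions
  z((yy)*y)* | y | z : 15 states, 14 ε-transitions

15, 14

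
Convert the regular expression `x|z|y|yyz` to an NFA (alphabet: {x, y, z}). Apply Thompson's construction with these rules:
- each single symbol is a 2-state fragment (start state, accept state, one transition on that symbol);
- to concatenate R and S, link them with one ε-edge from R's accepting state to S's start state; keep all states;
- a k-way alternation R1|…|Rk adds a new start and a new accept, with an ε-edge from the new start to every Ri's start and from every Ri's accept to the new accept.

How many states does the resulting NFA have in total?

14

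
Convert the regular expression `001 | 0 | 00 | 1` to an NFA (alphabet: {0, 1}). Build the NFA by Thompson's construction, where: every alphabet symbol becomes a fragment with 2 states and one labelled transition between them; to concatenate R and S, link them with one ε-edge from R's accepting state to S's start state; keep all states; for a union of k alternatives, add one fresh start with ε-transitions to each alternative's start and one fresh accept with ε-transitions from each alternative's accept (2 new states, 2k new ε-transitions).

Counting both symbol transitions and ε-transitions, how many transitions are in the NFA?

By structural recursion:
Each of the 7 symbol leaves contributes 1 transition (1 symbol, 0 ε).
  001 = 5 transitions (3 symbol, 2 ε)
  00 = 3 transitions (2 symbol, 1 ε)
  001 | 0 | 00 | 1 = 18 transitions (7 symbol, 11 ε)

18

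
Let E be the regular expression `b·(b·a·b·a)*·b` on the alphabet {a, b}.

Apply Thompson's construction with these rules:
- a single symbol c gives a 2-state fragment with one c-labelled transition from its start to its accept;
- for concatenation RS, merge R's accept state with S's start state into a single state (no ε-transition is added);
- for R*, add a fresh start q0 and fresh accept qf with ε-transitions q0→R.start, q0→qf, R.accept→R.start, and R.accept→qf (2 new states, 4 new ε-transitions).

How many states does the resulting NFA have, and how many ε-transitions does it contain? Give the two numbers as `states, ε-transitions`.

9, 4

Per subexpression:
Each of the 6 symbol leaves contributes 2 states and 0 ε-transitions.
  b·a·b·a — 5 states, 0 ε-transitions
  (b·a·b·a)* — 7 states, 4 ε-transitions
  b·(b·a·b·a)*·b — 9 states, 4 ε-transitions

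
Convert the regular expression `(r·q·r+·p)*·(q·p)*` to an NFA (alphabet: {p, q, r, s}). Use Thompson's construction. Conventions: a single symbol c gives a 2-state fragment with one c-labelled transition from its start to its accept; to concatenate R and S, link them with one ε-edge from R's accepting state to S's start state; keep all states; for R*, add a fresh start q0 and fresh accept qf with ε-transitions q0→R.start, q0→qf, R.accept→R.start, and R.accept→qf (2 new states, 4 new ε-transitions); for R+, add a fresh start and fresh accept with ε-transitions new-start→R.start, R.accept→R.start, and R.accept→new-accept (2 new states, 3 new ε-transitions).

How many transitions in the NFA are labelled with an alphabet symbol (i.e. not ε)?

6

Recursing over subexpressions:
Each of the 6 symbol leaves contributes exactly 1 symbol transition.
  r+ → 1 symbol transition
  r·q·r+·p → 4 symbol transitions
  (r·q·r+·p)* → 4 symbol transitions
  q·p → 2 symbol transitions
  (q·p)* → 2 symbol transitions
  (r·q·r+·p)*·(q·p)* → 6 symbol transitions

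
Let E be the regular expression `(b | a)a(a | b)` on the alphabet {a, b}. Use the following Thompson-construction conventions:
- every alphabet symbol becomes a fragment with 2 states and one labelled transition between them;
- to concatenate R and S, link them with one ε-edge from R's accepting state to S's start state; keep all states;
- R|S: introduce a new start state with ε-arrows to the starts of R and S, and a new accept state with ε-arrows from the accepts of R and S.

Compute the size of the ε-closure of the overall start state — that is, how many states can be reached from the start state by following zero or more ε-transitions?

3

Let C(F) = |ε-closure(F.start)| within fragment F, and note whether F accepts ε. Symbol fragments have C = 1 and do not accept ε. Then:
  b | a : new start ε-reaches every alternative's start; none of them accept ε, so the new accept is not reached: |ε-closure| = 1 + 1 + 1 = 3
  a | b : |ε-closure| = 1 + 1 + 1 = 3 (the new accept is not ε-reachable since no branch accepts ε)
  (b | a)a(a | b) : same as the first factor's closure: |ε-closure| = 3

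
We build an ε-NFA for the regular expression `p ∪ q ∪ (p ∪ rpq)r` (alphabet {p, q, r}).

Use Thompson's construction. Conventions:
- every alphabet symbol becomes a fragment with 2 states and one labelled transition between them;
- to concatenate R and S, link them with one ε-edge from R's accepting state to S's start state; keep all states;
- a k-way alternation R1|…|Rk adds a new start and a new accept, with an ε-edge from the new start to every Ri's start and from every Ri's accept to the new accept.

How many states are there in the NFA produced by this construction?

By structural recursion:
Each of the 7 symbol leaves contributes a 2-state fragment.
  rpq = 6 states
  p ∪ rpq = 10 states
  (p ∪ rpq)r = 12 states
  p ∪ q ∪ (p ∪ rpq)r = 18 states

18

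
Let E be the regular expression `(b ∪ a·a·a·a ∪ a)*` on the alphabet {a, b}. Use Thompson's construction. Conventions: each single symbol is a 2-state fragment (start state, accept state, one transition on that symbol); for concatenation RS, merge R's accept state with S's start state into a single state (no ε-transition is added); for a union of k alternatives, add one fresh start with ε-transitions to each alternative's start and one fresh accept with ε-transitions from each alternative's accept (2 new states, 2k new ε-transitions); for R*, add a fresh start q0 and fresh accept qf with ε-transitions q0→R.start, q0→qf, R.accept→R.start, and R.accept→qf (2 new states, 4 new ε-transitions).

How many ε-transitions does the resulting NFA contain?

Per subexpression:
Each of the 6 symbol leaves contributes 0 ε-transitions.
  a·a·a·a — 0 ε-transitions
  b ∪ a·a·a·a ∪ a — 6 ε-transitions
  (b ∪ a·a·a·a ∪ a)* — 10 ε-transitions

10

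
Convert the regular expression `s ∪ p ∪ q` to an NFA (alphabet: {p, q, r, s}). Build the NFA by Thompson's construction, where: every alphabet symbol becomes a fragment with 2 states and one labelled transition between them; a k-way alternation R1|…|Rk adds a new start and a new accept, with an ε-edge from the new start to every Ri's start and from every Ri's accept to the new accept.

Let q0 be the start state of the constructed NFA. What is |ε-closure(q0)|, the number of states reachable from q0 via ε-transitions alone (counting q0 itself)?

Work bottom-up. For each fragment F, track |ε-closure(F.start)| and whether F's accept lies in that closure (i.e. whether F accepts ε). A single-symbol fragment has closure size 1 and does not accept ε.
  s ∪ p ∪ q → new start ε-reaches every alternative's start; none of them accept ε, so the new accept is not reached: |ε-closure| = 1 + 1 + 1 + 1 = 4

4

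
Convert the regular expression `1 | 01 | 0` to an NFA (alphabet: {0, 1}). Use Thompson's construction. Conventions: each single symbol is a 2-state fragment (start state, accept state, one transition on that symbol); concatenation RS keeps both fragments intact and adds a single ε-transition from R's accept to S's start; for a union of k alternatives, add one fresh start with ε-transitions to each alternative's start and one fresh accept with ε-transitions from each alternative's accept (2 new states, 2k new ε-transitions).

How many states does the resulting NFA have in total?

By structural recursion:
Each of the 4 symbol leaves contributes a 2-state fragment.
  01 → 4 states
  1 | 01 | 0 → 10 states

10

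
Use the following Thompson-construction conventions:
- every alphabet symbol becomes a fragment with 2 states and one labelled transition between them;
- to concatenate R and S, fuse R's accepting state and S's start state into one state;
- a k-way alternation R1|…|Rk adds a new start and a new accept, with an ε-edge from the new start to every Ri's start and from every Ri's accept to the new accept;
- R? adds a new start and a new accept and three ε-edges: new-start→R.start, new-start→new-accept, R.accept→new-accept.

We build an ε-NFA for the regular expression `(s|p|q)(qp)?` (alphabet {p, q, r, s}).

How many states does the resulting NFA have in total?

Per subexpression:
Each of the 5 symbol leaves contributes a 2-state fragment.
  s|p|q = 8 states
  qp = 3 states
  (qp)? = 5 states
  (s|p|q)(qp)? = 12 states

12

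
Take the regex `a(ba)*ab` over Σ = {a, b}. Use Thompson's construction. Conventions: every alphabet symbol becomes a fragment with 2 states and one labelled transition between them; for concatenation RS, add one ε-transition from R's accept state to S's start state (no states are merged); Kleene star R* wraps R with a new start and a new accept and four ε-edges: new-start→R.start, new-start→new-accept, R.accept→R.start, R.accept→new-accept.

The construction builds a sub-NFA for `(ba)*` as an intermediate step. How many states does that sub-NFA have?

6

Fragment for `(ba)*`:
Each of the 2 symbol leaves contributes a 2-state fragment.
  ba → 4 states
  (ba)* → 6 states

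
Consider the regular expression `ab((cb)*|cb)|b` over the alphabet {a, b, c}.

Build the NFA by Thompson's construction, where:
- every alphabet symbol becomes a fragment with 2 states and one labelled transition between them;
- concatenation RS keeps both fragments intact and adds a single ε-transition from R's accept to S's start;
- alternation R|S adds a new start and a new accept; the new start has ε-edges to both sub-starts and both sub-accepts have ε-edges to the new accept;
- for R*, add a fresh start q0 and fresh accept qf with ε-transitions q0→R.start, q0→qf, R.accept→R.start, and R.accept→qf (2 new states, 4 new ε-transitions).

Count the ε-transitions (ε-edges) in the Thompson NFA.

Per subexpression:
Each of the 7 symbol leaves contributes 0 ε-transitions.
  cb : 1 ε-transition
  (cb)* : 5 ε-transitions
  cb : 1 ε-transition
  (cb)*|cb : 10 ε-transitions
  ab((cb)*|cb) : 12 ε-transitions
  ab((cb)*|cb)|b : 16 ε-transitions

16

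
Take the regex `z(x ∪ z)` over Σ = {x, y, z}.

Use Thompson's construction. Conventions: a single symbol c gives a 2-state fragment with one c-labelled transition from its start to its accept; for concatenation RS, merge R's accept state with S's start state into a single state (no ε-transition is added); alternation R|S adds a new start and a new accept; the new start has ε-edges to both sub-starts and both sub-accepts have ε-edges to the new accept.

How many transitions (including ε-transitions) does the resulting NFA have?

7

Bottom-up over the parse tree:
Each of the 3 symbol leaves contributes 1 transition (1 symbol, 0 ε).
  x ∪ z → 6 transitions (2 symbol, 4 ε)
  z(x ∪ z) → 7 transitions (3 symbol, 4 ε)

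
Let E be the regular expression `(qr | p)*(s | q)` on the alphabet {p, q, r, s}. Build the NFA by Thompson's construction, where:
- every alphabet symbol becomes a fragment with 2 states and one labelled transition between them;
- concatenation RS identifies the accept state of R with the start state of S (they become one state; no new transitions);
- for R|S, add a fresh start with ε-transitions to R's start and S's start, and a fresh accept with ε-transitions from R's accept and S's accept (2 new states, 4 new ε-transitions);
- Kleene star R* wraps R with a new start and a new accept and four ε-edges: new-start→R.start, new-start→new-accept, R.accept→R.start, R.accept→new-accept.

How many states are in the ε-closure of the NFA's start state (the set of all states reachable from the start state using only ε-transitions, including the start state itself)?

Let C(F) = |ε-closure(F.start)| within fragment F, and note whether F accepts ε. Symbol fragments have C = 1 and do not accept ε. Then:
  qr — C equals the left operand's closure size = 1 (its accept is not ε-reachable, so the closure stops there)
  qr | p — new start ε-reaches every alternative's start; none of them accept ε, so the new accept is not reached: C = 1 + 1 + 1 = 3
  (qr | p)* — the star's fresh start ε-reaches both the body's start and the fresh accept: C = 2 + 3 = 5
  s | q — new start ε-reaches every alternative's start; none of them accept ε, so the new accept is not reached: C = 1 + 1 + 1 = 3
  (qr | p)*(s | q) — C = 5 + (3−1) = 7 (closure spills across the concat boundary because the left factor accepts ε)

7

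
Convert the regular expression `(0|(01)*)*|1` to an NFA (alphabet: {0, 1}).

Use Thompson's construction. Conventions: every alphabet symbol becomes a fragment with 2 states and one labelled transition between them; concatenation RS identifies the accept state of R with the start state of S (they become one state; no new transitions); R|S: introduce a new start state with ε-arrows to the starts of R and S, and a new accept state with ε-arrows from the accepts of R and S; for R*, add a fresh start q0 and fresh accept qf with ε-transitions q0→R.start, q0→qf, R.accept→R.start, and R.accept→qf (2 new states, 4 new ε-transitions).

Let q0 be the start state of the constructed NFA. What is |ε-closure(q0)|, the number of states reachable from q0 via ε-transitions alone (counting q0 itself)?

11

Work bottom-up. For each fragment F, track |ε-closure(F.start)| and whether F's accept lies in that closure (i.e. whether F accepts ε). A single-symbol fragment has closure size 1 and does not accept ε.
  01 → same as the first factor's closure: |ε-closure| = 1
  (01)* → new start has ε-edges to the inner start and to the new accept, so |ε-closure| = 2 + 1 = 3
  0|(01)* → |ε-closure| = 1 (new start) + (1 + 3) + 1 (new accept, since some branch ε-reaches its own accept) = 6
  (0|(01)*)* → new start has ε-edges to the inner start and to the new accept, so |ε-closure| = 2 + 6 = 8
  (0|(01)*)*|1 → |ε-closure| = 1 (new start) + (8 + 1) + 1 (new accept, since some branch ε-reaches its own accept) = 11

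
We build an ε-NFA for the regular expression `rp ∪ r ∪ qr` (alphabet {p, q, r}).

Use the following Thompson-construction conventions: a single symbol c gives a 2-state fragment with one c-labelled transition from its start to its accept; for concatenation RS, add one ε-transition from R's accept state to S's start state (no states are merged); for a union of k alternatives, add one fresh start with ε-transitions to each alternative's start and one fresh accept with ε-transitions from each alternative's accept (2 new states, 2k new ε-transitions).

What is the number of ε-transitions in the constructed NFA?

8

Bottom-up over the parse tree:
Each of the 5 symbol leaves contributes 0 ε-transitions.
  rp → 1 ε-transition
  qr → 1 ε-transition
  rp ∪ r ∪ qr → 8 ε-transitions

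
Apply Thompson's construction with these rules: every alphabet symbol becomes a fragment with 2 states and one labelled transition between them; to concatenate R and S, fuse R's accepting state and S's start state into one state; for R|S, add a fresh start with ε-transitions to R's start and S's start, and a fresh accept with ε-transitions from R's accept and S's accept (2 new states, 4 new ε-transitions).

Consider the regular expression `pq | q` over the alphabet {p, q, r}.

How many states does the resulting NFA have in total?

7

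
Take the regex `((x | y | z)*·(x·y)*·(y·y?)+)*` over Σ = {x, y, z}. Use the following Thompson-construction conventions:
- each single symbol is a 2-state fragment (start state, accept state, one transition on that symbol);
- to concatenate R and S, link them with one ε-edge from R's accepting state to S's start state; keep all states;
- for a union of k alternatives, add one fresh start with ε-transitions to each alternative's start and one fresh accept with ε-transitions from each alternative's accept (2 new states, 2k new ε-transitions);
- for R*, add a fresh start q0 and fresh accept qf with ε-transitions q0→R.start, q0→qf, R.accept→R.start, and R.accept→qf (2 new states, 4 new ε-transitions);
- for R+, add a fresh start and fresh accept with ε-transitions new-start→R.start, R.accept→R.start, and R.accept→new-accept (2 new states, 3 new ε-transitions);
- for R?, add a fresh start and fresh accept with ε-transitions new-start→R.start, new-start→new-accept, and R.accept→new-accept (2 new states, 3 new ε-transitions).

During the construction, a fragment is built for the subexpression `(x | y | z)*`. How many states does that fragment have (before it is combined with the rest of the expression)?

10

Fragment for `(x | y | z)*`:
Each of the 3 symbol leaves contributes a 2-state fragment.
  x | y | z — 8 states
  (x | y | z)* — 10 states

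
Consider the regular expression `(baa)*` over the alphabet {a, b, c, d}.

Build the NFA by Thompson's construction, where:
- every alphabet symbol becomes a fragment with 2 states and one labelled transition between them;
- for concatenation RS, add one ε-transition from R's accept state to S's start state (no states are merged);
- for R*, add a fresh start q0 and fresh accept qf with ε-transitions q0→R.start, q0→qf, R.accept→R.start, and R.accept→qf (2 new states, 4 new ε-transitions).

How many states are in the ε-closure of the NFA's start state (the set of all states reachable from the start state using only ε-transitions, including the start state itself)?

3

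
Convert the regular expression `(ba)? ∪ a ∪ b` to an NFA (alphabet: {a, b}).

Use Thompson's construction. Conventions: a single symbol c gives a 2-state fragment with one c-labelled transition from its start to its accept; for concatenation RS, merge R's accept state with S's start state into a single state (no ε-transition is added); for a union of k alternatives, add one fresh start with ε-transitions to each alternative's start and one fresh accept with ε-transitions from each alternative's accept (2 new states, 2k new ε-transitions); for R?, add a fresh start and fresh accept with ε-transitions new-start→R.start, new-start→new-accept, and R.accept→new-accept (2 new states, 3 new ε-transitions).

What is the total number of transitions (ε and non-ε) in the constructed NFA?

13

Recursing over subexpressions:
Each of the 4 symbol leaves contributes 1 transition (1 symbol, 0 ε).
  ba — 2 transitions (2 symbol, 0 ε)
  (ba)? — 5 transitions (2 symbol, 3 ε)
  (ba)? ∪ a ∪ b — 13 transitions (4 symbol, 9 ε)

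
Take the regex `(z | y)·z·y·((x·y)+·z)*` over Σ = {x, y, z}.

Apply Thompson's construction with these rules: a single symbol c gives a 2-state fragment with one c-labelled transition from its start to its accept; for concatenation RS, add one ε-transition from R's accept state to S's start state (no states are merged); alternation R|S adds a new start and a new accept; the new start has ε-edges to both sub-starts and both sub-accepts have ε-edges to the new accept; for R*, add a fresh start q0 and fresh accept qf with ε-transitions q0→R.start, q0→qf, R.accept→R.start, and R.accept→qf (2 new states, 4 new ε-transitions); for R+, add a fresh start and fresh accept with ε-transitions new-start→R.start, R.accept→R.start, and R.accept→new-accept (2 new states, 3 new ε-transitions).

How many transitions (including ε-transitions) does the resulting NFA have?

23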